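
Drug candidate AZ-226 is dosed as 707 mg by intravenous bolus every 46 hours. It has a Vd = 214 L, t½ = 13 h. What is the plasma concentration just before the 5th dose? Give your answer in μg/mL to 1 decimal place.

0.3 μg/mL

f = (1/2)^(τ/t½) = (1/2)^(46/13) ≈ 0.0861.
C₀ = D/Vd = 707/214 ≈ 3.304 μg/mL.
Before the 5th dose, 4 doses have been given. Superposition: Cmin = C₀·(f + f² + … + f^4).
≈ 3.304 × (0.0861 + 0.0074 + 0.0006 + 0.0001) ≈ 3.304 × 0.0942 ≈ 0.311 μg/mL.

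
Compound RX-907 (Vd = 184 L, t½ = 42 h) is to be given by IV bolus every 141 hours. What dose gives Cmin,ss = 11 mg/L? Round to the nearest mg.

18716 mg

τ/t½ = 141/42 ≈ 3.3571, so f = (1/2)^(141/42) ≈ 0.097589.
Cmin,ss = (D/Vd)·f/(1−f), so D = Cmin,ss·Vd·(1−f)/f.
D = 11 × 184 × (1−f)/f ≈ 11 × 184 × 9.24706 ≈ 18716.05 mg.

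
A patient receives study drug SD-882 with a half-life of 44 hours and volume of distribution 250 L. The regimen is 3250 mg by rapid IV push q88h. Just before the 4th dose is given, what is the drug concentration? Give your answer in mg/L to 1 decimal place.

4.3 mg/L

f = (1/2)^(τ/t½) = (1/2)^(88/44) ≈ 0.2500.
C₀ = D/Vd = 3250/250 ≈ 13.000 mg/L.
Before the 4th dose, 3 doses have been given. Superposition: Cmin = C₀·(f + f² + … + f^3).
≈ 13.000 × (0.2500 + 0.0625 + 0.0156) ≈ 13.000 × 0.3281 ≈ 4.265 mg/L.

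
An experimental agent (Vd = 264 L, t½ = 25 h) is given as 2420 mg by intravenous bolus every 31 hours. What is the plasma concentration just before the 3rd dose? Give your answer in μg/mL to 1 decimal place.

5.5 μg/mL

f = (1/2)^(τ/t½) = (1/2)^(31/25) ≈ 0.4234.
C₀ = D/Vd = 2420/264 ≈ 9.167 μg/mL.
Before the 3rd dose, 2 doses have been given. Superposition: Cmin = C₀·(f + f²).
≈ 9.167 × (0.4234 + 0.1793) ≈ 9.167 × 0.6027 ≈ 5.525 μg/mL.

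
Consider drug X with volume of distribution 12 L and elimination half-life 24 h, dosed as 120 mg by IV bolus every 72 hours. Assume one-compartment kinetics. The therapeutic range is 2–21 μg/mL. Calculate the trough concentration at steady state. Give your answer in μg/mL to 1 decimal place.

1.4 μg/mL

The dosing interval is 3 half-lives, so f = 2^(−3) = 0.125.
At steady state, R = 1/(1 − 0.125) = 8/7.
Single-dose peak C₀ = D/Vd = 120/12 = 10 μg/mL.
Steady-state peak Cmax,ss = C₀·R = 10 × 8/7 ≈ 11.429 μg/mL.
Steady-state trough Cmin,ss = Cmax,ss·f ≈ 11.429 × 0.125 ≈ 1.429 μg/mL.
Trough 1.4 μg/mL vs MEC 2 μg/mL: subtherapeutic.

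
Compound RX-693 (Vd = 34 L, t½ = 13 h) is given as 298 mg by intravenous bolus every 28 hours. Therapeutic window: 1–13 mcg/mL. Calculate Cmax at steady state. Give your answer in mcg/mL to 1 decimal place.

τ/t½ = 28/13 ≈ 2.1538, so fraction remaining f = (1/2)^(28/13) ≈ 0.2247.
At steady state, accumulation factor R = 1/(1 − e^(−kτ)) ≈ 1.2898.
Single-dose peak C₀ = D/Vd = 298/34 ≈ 8.765 mcg/mL.
Steady-state peak Cmax,ss = C₀·R ≈ 8.765 × 1.2898 ≈ 11.305 mcg/mL.
Peak 11.3 mcg/mL vs MTC 13 mcg/mL: below toxic threshold.

11.3 mcg/mL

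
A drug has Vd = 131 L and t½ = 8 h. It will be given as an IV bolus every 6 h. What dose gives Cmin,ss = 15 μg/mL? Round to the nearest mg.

1340 mg

τ/t½ = 6/8 ≈ 0.75, so f = (1/2)^(6/8) ≈ 0.594604.
Cmin,ss = (D/Vd)·f/(1−f), so D = Cmin,ss·Vd·(1−f)/f.
D = 15 × 131 × (1−f)/f ≈ 15 × 131 × 0.68179 ≈ 1339.72 mg.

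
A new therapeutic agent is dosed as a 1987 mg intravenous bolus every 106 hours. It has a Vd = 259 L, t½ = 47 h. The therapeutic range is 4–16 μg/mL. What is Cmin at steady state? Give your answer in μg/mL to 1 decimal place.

Over one 106-h interval, 106/47 ≈ 2.2553 half-lives elapse, leaving f ≈ 0.2095 of each dose.
At steady state, accumulation factor R = 1/(1 − e^(−kτ)) ≈ 1.2650.
Single-dose peak C₀ = D/Vd = 1987/259 ≈ 7.672 μg/mL.
Cmax,ss = C₀/(1 − f) ≈ 7.672/0.7905 ≈ 9.705 μg/mL.
One interval later, Cmin,ss = Cmax,ss·e^(−kτ) ≈ 9.705 × 0.2095 ≈ 2.033 μg/mL.
Trough 2.0 μg/mL vs MEC 4 μg/mL: subtherapeutic.

2.0 μg/mL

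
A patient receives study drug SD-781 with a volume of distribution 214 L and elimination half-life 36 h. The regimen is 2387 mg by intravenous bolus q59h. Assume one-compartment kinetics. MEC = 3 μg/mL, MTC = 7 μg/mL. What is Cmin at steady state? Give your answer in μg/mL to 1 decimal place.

5.3 μg/mL

τ/t½ = 59/36 ≈ 1.6389, so fraction remaining f = (1/2)^(59/36) ≈ 0.3211.
At steady state, accumulation factor R = 1/(1 − e^(−kτ)) ≈ 1.4730.
Each bolus raises the concentration by D/Vd = 2387/214 ≈ 11.154 μg/mL.
Steady-state peak Cmax,ss = C₀·R ≈ 11.154 × 1.4730 ≈ 16.430 μg/mL.
Steady-state trough Cmin,ss = Cmax,ss·f ≈ 16.430 × 0.3211 ≈ 5.276 μg/mL.
Trough 5.3 μg/mL vs MEC 3 μg/mL: adequate.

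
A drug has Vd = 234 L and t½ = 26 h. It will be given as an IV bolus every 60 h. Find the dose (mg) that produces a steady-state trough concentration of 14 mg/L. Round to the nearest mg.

12943 mg

τ/t½ = 60/26 ≈ 2.3077, so f = (1/2)^(60/26) ≈ 0.201983.
Cmin,ss = (D/Vd)·f/(1−f), so D = Cmin,ss·Vd·(1−f)/f.
D = 14 × 234 × (1−f)/f ≈ 14 × 234 × 3.95091 ≈ 12943.18 mg.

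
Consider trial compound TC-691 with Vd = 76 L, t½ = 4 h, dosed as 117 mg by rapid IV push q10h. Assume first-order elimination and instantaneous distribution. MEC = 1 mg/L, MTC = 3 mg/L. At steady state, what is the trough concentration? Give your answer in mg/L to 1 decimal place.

k = ln2/t½ = ln2/4 ≈ 0.173287 h⁻¹; fraction remaining f = e^(−kτ) = e^(−0.173287×10) ≈ 0.1768.
Single-dose peak C₀ = D/Vd = 117/76 ≈ 1.539 mg/L.
Steady-state trough Cmin,ss = C₀·f/(1−f) ≈ 1.539 × 0.1768/0.8232 ≈ 0.331 mg/L.
Trough 0.3 mg/L vs MEC 1 mg/L: subtherapeutic.

0.3 mg/L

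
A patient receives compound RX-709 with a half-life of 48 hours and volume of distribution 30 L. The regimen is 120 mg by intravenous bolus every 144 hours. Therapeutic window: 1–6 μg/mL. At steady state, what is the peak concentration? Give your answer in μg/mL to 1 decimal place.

4.6 μg/mL

τ = 144 h = 3 half-lives, so f = (1/2)^3 = 0.125.
Accumulation ratio R = 1/(1 − f) = 1/0.875 = 8/7.
Single-dose peak C₀ = D/Vd = 120/30 = 4 μg/mL.
Steady-state peak Cmax,ss = C₀·R = 4 × 8/7 ≈ 4.571 μg/mL.
Peak 4.6 μg/mL vs MTC 6 μg/mL: below toxic threshold.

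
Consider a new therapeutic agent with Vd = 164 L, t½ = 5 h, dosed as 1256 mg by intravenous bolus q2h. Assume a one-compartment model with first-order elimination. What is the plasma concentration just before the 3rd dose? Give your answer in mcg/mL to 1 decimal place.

f = (1/2)^(τ/t½) = (1/2)^(2/5) ≈ 0.7579.
C₀ = D/Vd = 1256/164 ≈ 7.659 mcg/mL.
Before the 3rd dose, 2 doses have been given. Superposition: Cmin = C₀·(f + f²).
≈ 7.659 × (0.7579 + 0.5744) ≈ 7.659 × 1.3323 ≈ 10.204 mcg/mL.

10.2 mcg/mL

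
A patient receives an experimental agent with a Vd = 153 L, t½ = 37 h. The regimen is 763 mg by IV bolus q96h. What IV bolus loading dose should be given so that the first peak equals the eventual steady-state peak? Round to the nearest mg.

914 mg

f = (1/2)^(96/37) ≈ 0.165558; accumulation ratio R = 1/(1−f) ≈ 1.19841.
Loading dose to hit Cmax,ss on first dose: D_load = D_maint·R ≈ 763 × 1.19841 ≈ 914.39 mg.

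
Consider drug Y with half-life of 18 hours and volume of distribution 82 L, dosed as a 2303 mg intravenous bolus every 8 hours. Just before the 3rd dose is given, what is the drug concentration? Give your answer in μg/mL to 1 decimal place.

f = (1/2)^(τ/t½) = (1/2)^(8/18) ≈ 0.7349.
C₀ = D/Vd = 2303/82 ≈ 28.085 μg/mL.
Before the 3rd dose, 2 doses have been given. Superposition: Cmin = C₀·(f + f²).
≈ 28.085 × (0.7349 + 0.5401) ≈ 28.085 × 1.2750 ≈ 35.808 μg/mL.

35.8 μg/mL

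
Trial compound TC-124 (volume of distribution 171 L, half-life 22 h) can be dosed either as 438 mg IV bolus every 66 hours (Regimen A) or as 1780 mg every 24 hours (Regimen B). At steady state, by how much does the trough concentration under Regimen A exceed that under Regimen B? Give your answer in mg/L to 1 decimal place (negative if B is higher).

Regimen A: f = (1/2)^(66/22) ≈ 0.1250; Cmin,ss = (438/171)·f/(1−f) ≈ 0.366 mg/L.
Regimen B: f = (1/2)^(24/22) ≈ 0.4695; Cmin,ss = (1780/171)·f/(1−f) ≈ 9.212 mg/L.
Difference ≈ 0.366 − 9.212 ≈ -8.846 mg/L.

-8.8 mg/L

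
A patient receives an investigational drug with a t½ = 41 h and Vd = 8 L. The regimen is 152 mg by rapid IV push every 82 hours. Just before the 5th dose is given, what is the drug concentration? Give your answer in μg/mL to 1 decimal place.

f = (1/2)^(τ/t½) = (1/2)^(82/41) ≈ 0.2500.
C₀ = D/Vd = 152/8 ≈ 19.000 μg/mL.
Before the 5th dose, 4 doses have been given. Superposition: Cmin = C₀·(f + f² + … + f^4).
≈ 19.000 × (0.2500 + 0.0625 + 0.0156 + 0.0039) ≈ 19.000 × 0.3320 ≈ 6.308 μg/mL.

6.3 μg/mL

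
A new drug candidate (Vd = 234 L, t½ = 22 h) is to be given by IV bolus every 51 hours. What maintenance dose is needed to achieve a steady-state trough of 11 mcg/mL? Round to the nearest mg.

τ/t½ = 51/22 ≈ 2.3182, so f = (1/2)^(51/22) ≈ 0.200520.
Cmin,ss = (D/Vd)·f/(1−f), so D = Cmin,ss·Vd·(1−f)/f.
D = 11 × 234 × (1−f)/f ≈ 11 × 234 × 3.98703 ≈ 10262.62 mg.

10263 mg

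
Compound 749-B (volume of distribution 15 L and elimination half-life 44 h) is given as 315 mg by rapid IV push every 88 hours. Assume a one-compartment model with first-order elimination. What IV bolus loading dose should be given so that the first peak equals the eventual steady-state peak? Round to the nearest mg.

420 mg

f = (1/2)^(88/44) ≈ 0.250000; accumulation ratio R = 1/(1−f) ≈ 1.33333.
Loading dose to hit Cmax,ss on first dose: D_load = D_maint·R ≈ 315 × 1.33333 ≈ 420.00 mg.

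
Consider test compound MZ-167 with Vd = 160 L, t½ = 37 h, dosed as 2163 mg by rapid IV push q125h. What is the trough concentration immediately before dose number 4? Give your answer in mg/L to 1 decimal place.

1.4 mg/L

f = (1/2)^(τ/t½) = (1/2)^(125/37) ≈ 0.0962.
C₀ = D/Vd = 2163/160 ≈ 13.519 mg/L.
Before the 4th dose, 3 doses have been given. Superposition: Cmin = C₀·(f + f² + … + f^3).
≈ 13.519 × (0.0962 + 0.0093 + 0.0009) ≈ 13.519 × 0.1064 ≈ 1.438 mg/L.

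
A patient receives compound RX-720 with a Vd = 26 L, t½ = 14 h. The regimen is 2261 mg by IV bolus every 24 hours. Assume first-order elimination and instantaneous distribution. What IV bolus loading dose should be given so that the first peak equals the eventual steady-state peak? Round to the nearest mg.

f = (1/2)^(24/14) ≈ 0.304753; accumulation ratio R = 1/(1−f) ≈ 1.43834.
Loading dose to hit Cmax,ss on first dose: D_load = D_maint·R ≈ 2261 × 1.43834 ≈ 3252.09 mg.

3252 mg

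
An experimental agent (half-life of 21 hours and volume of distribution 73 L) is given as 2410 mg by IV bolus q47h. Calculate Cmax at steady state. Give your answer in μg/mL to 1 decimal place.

τ/t½ = 47/21 ≈ 2.2381, so fraction remaining f = (1/2)^(47/21) ≈ 0.2120.
Accumulation ratio R = 1/(1 − f) ≈ 1/0.7880 ≈ 1.2690.
Each bolus raises the concentration by D/Vd = 2410/73 ≈ 33.014 μg/mL.
Steady-state peak Cmax,ss = C₀·R ≈ 33.014 × 1.2690 ≈ 41.895 μg/mL.

41.9 μg/mL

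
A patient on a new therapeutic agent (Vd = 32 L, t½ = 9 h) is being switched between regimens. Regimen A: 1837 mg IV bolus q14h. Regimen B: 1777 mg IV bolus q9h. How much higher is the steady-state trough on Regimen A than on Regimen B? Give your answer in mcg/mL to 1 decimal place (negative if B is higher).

-25.9 mcg/mL

Regimen A: f = (1/2)^(14/9) ≈ 0.3402; Cmin,ss = (1837/32)·f/(1−f) ≈ 29.599 mcg/mL.
Regimen B: f = (1/2)^(9/9) ≈ 0.5000; Cmin,ss = (1777/32)·f/(1−f) ≈ 55.531 mcg/mL.
Difference ≈ 29.599 − 55.531 ≈ -25.932 mcg/mL.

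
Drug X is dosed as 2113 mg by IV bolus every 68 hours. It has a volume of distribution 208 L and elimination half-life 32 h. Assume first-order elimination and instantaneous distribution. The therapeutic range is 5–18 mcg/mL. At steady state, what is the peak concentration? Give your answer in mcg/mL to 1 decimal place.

Over one 68-h interval, 68/32 ≈ 2.125 half-lives elapse, leaving f ≈ 0.2293 of each dose.
At steady state, accumulation factor R = 1/(1 − e^(−kτ)) ≈ 1.2975.
Single-dose peak C₀ = D/Vd = 2113/208 ≈ 10.159 mcg/mL.
Steady-state peak Cmax,ss = C₀·R ≈ 10.159 × 1.2975 ≈ 13.181 mcg/mL.
Peak 13.2 mcg/mL vs MTC 18 mcg/mL: below toxic threshold.

13.2 mcg/mL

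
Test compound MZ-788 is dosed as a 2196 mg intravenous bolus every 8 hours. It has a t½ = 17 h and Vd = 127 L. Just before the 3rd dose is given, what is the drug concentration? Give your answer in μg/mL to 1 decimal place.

f = (1/2)^(τ/t½) = (1/2)^(8/17) ≈ 0.7217.
C₀ = D/Vd = 2196/127 ≈ 17.291 μg/mL.
Before the 3rd dose, 2 doses have been given. Superposition: Cmin = C₀·(f + f²).
≈ 17.291 × (0.7217 + 0.5209) ≈ 17.291 × 1.2426 ≈ 21.486 μg/mL.

21.5 μg/mL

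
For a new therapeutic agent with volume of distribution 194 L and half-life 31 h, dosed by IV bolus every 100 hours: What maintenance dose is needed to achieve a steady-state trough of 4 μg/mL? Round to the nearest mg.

6484 mg

τ/t½ = 100/31 ≈ 3.2258, so f = (1/2)^(100/31) ≈ 0.106890.
Cmin,ss = (D/Vd)·f/(1−f), so D = Cmin,ss·Vd·(1−f)/f.
D = 4 × 194 × (1−f)/f ≈ 4 × 194 × 8.35541 ≈ 6483.80 mg.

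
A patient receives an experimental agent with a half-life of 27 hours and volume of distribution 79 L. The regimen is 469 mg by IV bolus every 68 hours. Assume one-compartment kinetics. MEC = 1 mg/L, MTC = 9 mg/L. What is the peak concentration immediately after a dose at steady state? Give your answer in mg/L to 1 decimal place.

k = ln2/t½ = ln2/27 ≈ 0.025672 h⁻¹; fraction remaining f = e^(−kτ) = e^(−0.025672×68) ≈ 0.1745.
Accumulation ratio R = 1/(1 − f) ≈ 1/0.8255 ≈ 1.2114.
Each bolus raises the concentration by D/Vd = 469/79 ≈ 5.937 mg/L.
Steady-state peak Cmax,ss = C₀·R ≈ 5.937 × 1.2114 ≈ 7.192 mg/L.
Peak 7.2 mg/L vs MTC 9 mg/L: below toxic threshold.

7.2 mg/L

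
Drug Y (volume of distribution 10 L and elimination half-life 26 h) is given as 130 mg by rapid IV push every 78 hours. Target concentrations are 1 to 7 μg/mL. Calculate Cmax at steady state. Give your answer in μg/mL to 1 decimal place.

τ = 78 h = 3 half-lives, so f = (1/2)^3 = 0.125.
At steady state, R = 1/(1 − 0.125) = 8/7.
Single-dose peak C₀ = D/Vd = 130/10 = 13 μg/mL.
Steady-state peak Cmax,ss = C₀·R = 13 × 8/7 ≈ 14.857 μg/mL.
Peak 14.9 μg/mL vs MTC 7 μg/mL: exceeds toxic threshold.

14.9 μg/mL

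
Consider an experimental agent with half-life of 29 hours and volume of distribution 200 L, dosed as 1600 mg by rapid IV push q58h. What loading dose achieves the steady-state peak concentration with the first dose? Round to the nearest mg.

2133 mg

f = (1/2)^(58/29) ≈ 0.250000; accumulation ratio R = 1/(1−f) ≈ 1.33333.
Loading dose to hit Cmax,ss on first dose: D_load = D_maint·R ≈ 1600 × 1.33333 ≈ 2133.33 mg.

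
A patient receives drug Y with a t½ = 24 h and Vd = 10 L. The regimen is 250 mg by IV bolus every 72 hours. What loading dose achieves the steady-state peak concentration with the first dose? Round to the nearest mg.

f = (1/2)^(72/24) ≈ 0.125000; accumulation ratio R = 1/(1−f) ≈ 1.14286.
Loading dose to hit Cmax,ss on first dose: D_load = D_maint·R ≈ 250 × 1.14286 ≈ 285.71 mg.

286 mg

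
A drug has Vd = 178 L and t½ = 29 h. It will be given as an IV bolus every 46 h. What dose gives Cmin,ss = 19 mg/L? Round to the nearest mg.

6773 mg

τ/t½ = 46/29 ≈ 1.5862, so f = (1/2)^(46/29) ≈ 0.333046.
Cmin,ss = (D/Vd)·f/(1−f), so D = Cmin,ss·Vd·(1−f)/f.
D = 19 × 178 × (1−f)/f ≈ 19 × 178 × 2.00259 ≈ 6772.76 mg.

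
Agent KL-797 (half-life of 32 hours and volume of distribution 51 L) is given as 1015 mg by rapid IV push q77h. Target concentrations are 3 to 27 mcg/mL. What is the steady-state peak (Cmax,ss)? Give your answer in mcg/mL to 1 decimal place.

k = ln2/t½ = ln2/32 ≈ 0.021661 h⁻¹; fraction remaining f = e^(−kτ) = e^(−0.021661×77) ≈ 0.1886.
Accumulation ratio R = 1/(1 − f) ≈ 1/0.8114 ≈ 1.2324.
Each bolus raises the concentration by D/Vd = 1015/51 ≈ 19.902 mcg/mL.
Steady-state peak Cmax,ss = C₀·R ≈ 19.902 × 1.2324 ≈ 24.527 mcg/mL.
Peak 24.5 mcg/mL vs MTC 27 mcg/mL: below toxic threshold.

24.5 mcg/mL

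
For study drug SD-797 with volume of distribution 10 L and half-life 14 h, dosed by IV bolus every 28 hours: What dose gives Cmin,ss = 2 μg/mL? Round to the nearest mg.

τ/t½ = 28/14 ≈ 2, so f = (1/2)^(28/14) ≈ 0.250000.
Cmin,ss = (D/Vd)·f/(1−f), so D = Cmin,ss·Vd·(1−f)/f.
D = 2 × 10 × (1−f)/f ≈ 2 × 10 × 3.00000 ≈ 60.00 mg.

60 mg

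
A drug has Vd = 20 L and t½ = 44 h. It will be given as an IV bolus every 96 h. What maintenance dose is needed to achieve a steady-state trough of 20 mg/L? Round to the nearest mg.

τ/t½ = 96/44 ≈ 2.1818, so f = (1/2)^(96/44) ≈ 0.220398.
Cmin,ss = (D/Vd)·f/(1−f), so D = Cmin,ss·Vd·(1−f)/f.
D = 20 × 20 × (1−f)/f ≈ 20 × 20 × 3.53725 ≈ 1414.90 mg.

1415 mg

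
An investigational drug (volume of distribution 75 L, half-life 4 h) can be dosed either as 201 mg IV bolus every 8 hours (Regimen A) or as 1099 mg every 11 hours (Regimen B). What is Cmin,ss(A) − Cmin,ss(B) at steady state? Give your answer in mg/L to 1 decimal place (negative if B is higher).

-1.7 mg/L

Regimen A: f = (1/2)^(8/4) ≈ 0.2500; Cmin,ss = (201/75)·f/(1−f) ≈ 0.893 mg/L.
Regimen B: f = (1/2)^(11/4) ≈ 0.1487; Cmin,ss = (1099/75)·f/(1−f) ≈ 2.560 mg/L.
Difference ≈ 0.893 − 2.560 ≈ -1.667 mg/L.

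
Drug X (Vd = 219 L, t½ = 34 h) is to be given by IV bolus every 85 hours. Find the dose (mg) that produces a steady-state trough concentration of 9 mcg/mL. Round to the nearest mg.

τ/t½ = 85/34 ≈ 2.5, so f = (1/2)^(85/34) ≈ 0.176777.
Cmin,ss = (D/Vd)·f/(1−f), so D = Cmin,ss·Vd·(1−f)/f.
D = 9 × 219 × (1−f)/f ≈ 9 × 219 × 4.65684 ≈ 9178.63 mg.

9179 mg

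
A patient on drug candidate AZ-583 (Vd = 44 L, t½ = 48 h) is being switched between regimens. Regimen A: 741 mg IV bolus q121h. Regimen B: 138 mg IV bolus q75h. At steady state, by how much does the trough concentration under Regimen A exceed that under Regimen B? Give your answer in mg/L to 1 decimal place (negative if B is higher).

Regimen A: f = (1/2)^(121/48) ≈ 0.1742; Cmin,ss = (741/44)·f/(1−f) ≈ 3.553 mg/L.
Regimen B: f = (1/2)^(75/48) ≈ 0.3386; Cmin,ss = (138/44)·f/(1−f) ≈ 1.606 mg/L.
Difference ≈ 3.553 − 1.606 ≈ 1.947 mg/L.

1.9 mg/L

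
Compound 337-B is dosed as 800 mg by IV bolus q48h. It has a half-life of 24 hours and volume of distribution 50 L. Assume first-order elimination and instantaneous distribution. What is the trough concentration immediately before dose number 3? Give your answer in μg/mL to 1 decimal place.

f = (1/2)^(τ/t½) = (1/2)^(48/24) ≈ 0.2500.
C₀ = D/Vd = 800/50 ≈ 16.000 μg/mL.
Before the 3rd dose, 2 doses have been given. Superposition: Cmin = C₀·(f + f²).
≈ 16.000 × (0.2500 + 0.0625) ≈ 16.000 × 0.3125 ≈ 5.000 μg/mL.

5.0 μg/mL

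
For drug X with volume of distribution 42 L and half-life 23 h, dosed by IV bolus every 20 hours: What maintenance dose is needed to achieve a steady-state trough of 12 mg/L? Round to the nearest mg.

417 mg

τ/t½ = 20/23 ≈ 0.86957, so f = (1/2)^(20/23) ≈ 0.547312.
Cmin,ss = (D/Vd)·f/(1−f), so D = Cmin,ss·Vd·(1−f)/f.
D = 12 × 42 × (1−f)/f ≈ 12 × 42 × 0.82711 ≈ 416.86 mg.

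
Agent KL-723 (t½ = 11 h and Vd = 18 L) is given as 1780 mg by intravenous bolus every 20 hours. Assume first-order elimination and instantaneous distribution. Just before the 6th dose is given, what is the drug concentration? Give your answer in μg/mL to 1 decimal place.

39.1 μg/mL

f = (1/2)^(τ/t½) = (1/2)^(20/11) ≈ 0.2836.
C₀ = D/Vd = 1780/18 ≈ 98.889 μg/mL.
Before the 6th dose, 5 doses have been given. Superposition: Cmin = C₀·(f + f² + … + f^5).
≈ 98.889 × (0.2836 + 0.0804 + 0.0228 + 0.0065 + 0.0018) ≈ 98.889 × 0.3951 ≈ 39.071 μg/mL.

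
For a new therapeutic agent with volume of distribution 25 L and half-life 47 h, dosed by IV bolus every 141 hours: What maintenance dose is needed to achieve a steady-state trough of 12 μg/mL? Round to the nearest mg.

τ/t½ = 141/47 ≈ 3, so f = (1/2)^(141/47) ≈ 0.125000.
Cmin,ss = (D/Vd)·f/(1−f), so D = Cmin,ss·Vd·(1−f)/f.
D = 12 × 25 × (1−f)/f ≈ 12 × 25 × 7.00000 ≈ 2100.00 mg.

2100 mg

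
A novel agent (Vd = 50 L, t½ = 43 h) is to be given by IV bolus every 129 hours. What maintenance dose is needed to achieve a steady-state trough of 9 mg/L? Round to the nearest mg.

3150 mg

τ/t½ = 129/43 ≈ 3, so f = (1/2)^(129/43) ≈ 0.125000.
Cmin,ss = (D/Vd)·f/(1−f), so D = Cmin,ss·Vd·(1−f)/f.
D = 9 × 50 × (1−f)/f ≈ 9 × 50 × 7.00000 ≈ 3150.00 mg.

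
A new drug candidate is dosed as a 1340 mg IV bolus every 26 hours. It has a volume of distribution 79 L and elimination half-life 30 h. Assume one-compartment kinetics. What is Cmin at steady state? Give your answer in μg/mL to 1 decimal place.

20.6 μg/mL

k = ln2/t½ = ln2/30 ≈ 0.023105 h⁻¹; fraction remaining f = e^(−kτ) = e^(−0.023105×26) ≈ 0.5484.
Accumulation ratio R = 1/(1 − f) ≈ 1/0.4516 ≈ 2.2143.
Single-dose peak C₀ = D/Vd = 1340/79 ≈ 16.962 μg/mL.
Cmax,ss = C₀/(1 − f) ≈ 16.962/0.4516 ≈ 37.560 μg/mL.
One interval later, Cmin,ss = Cmax,ss·e^(−kτ) ≈ 37.560 × 0.5484 ≈ 20.598 μg/mL.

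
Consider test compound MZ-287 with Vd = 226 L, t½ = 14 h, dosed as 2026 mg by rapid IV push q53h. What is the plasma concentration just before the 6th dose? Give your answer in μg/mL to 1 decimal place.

0.7 μg/mL

f = (1/2)^(τ/t½) = (1/2)^(53/14) ≈ 0.0725.
C₀ = D/Vd = 2026/226 ≈ 8.965 μg/mL.
Before the 6th dose, 5 doses have been given. Superposition: Cmin = C₀·(f + f² + … + f^5).
≈ 8.965 × (0.0725 + 0.0053 + 0.0004 + 0.0000 + 0.0000) ≈ 8.965 × 0.0782 ≈ 0.701 μg/mL.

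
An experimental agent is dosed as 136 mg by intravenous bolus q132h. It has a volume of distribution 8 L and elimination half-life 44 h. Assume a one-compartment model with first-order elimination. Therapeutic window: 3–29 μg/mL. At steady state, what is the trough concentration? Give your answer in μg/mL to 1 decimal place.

The dosing interval is 3 half-lives, so f = 2^(−3) = 0.125.
At steady state, R = 1/(1 − 0.125) = 8/7.
Single-dose peak C₀ = D/Vd = 136/8 = 17 μg/mL.
Steady-state peak Cmax,ss = C₀·R = 17 × 8/7 ≈ 19.429 μg/mL.
Steady-state trough Cmin,ss = Cmax,ss·f ≈ 19.429 × 0.125 ≈ 2.429 μg/mL.
Trough 2.4 μg/mL vs MEC 3 μg/mL: subtherapeutic.

2.4 μg/mL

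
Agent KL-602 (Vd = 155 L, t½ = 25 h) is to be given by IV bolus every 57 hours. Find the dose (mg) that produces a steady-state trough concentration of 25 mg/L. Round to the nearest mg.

τ/t½ = 57/25 ≈ 2.28, so f = (1/2)^(57/25) ≈ 0.205898.
Cmin,ss = (D/Vd)·f/(1−f), so D = Cmin,ss·Vd·(1−f)/f.
D = 25 × 155 × (1−f)/f ≈ 25 × 155 × 3.85677 ≈ 14944.98 mg.

14945 mg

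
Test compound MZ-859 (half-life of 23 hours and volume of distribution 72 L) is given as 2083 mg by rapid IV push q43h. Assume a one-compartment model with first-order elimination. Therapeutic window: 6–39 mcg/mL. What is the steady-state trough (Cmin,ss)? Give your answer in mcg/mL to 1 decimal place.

Over one 43-h interval, 43/23 ≈ 1.8696 half-lives elapse, leaving f ≈ 0.2737 of each dose.
At steady state, accumulation factor R = 1/(1 − e^(−kτ)) ≈ 1.3768.
Single-dose peak C₀ = D/Vd = 2083/72 ≈ 28.931 mcg/mL.
Steady-state peak Cmax,ss = C₀·R ≈ 28.931 × 1.3768 ≈ 39.832 mcg/mL.
One interval later, Cmin,ss = Cmax,ss·e^(−kτ) ≈ 39.832 × 0.2737 ≈ 10.902 mcg/mL.
Trough 10.9 mcg/mL vs MEC 6 mcg/mL: adequate.

10.9 mcg/mL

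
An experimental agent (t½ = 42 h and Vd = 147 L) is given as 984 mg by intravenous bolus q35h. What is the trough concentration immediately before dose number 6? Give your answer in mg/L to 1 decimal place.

f = (1/2)^(τ/t½) = (1/2)^(35/42) ≈ 0.5612.
C₀ = D/Vd = 984/147 ≈ 6.694 mg/L.
Before the 6th dose, 5 doses have been given. Superposition: Cmin = C₀·(f + f² + … + f^5).
≈ 6.694 × (0.5612 + 0.3149 + 0.1767 + 0.0992 + 0.0557) ≈ 6.694 × 1.2077 ≈ 8.084 mg/L.

8.1 mg/L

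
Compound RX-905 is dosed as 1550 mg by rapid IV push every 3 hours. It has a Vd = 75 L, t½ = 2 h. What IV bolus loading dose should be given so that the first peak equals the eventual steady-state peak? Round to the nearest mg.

2398 mg

f = (1/2)^(3/2) ≈ 0.353553; accumulation ratio R = 1/(1−f) ≈ 1.54692.
Loading dose to hit Cmax,ss on first dose: D_load = D_maint·R ≈ 1550 × 1.54692 ≈ 2397.73 mg.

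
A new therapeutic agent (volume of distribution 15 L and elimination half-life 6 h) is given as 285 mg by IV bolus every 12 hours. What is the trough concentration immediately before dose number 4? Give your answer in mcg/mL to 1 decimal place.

f = (1/2)^(τ/t½) = (1/2)^(12/6) ≈ 0.2500.
C₀ = D/Vd = 285/15 ≈ 19.000 mcg/mL.
Before the 4th dose, 3 doses have been given. Superposition: Cmin = C₀·(f + f² + … + f^3).
≈ 19.000 × (0.2500 + 0.0625 + 0.0156) ≈ 19.000 × 0.3281 ≈ 6.234 mcg/mL.

6.2 mcg/mL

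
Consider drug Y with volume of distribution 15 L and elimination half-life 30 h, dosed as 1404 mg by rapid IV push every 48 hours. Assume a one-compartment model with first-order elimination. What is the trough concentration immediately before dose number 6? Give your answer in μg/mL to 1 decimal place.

f = (1/2)^(τ/t½) = (1/2)^(48/30) ≈ 0.3299.
C₀ = D/Vd = 1404/15 ≈ 93.600 μg/mL.
Before the 6th dose, 5 doses have been given. Superposition: Cmin = C₀·(f + f² + … + f^5).
≈ 93.600 × (0.3299 + 0.1088 + 0.0359 + 0.0118 + 0.0039) ≈ 93.600 × 0.4903 ≈ 45.892 μg/mL.

45.9 μg/mL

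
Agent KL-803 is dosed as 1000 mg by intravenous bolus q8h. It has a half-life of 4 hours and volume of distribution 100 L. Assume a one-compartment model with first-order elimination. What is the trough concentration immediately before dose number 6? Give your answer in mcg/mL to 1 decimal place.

3.3 mcg/mL

f = (1/2)^(τ/t½) = (1/2)^(8/4) ≈ 0.2500.
C₀ = D/Vd = 1000/100 ≈ 10.000 mcg/mL.
Before the 6th dose, 5 doses have been given. Superposition: Cmin = C₀·(f + f² + … + f^5).
≈ 10.000 × (0.2500 + 0.0625 + 0.0156 + 0.0039 + 0.0010) ≈ 10.000 × 0.3330 ≈ 3.330 mcg/mL.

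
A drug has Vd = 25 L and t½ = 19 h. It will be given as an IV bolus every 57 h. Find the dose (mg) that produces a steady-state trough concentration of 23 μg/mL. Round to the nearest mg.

4025 mg

τ/t½ = 57/19 ≈ 3, so f = (1/2)^(57/19) ≈ 0.125000.
Cmin,ss = (D/Vd)·f/(1−f), so D = Cmin,ss·Vd·(1−f)/f.
D = 23 × 25 × (1−f)/f ≈ 23 × 25 × 7.00000 ≈ 4025.00 mg.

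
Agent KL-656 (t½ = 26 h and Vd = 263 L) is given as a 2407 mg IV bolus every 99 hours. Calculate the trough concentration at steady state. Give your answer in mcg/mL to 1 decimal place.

0.7 mcg/mL

k = ln2/t½ = ln2/26 ≈ 0.026660 h⁻¹; fraction remaining f = e^(−kτ) = e^(−0.026660×99) ≈ 0.0714.
Accumulation ratio R = 1/(1 − f) ≈ 1/0.9286 ≈ 1.0769.
Single-dose peak C₀ = D/Vd = 2407/263 ≈ 9.152 mcg/mL.
Steady-state peak Cmax,ss = C₀·R ≈ 9.152 × 1.0769 ≈ 9.856 mcg/mL.
One interval later, Cmin,ss = Cmax,ss·e^(−kτ) ≈ 9.856 × 0.0714 ≈ 0.704 mcg/mL.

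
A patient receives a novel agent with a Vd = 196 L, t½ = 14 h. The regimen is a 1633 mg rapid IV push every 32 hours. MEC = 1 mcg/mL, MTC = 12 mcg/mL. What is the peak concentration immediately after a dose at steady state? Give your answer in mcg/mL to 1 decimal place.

Over one 32-h interval, 32/14 ≈ 2.2857 half-lives elapse, leaving f ≈ 0.2051 of each dose.
At steady state, accumulation factor R = 1/(1 − e^(−kτ)) ≈ 1.2580.
Each bolus raises the concentration by D/Vd = 1633/196 ≈ 8.332 mcg/mL.
Steady-state peak Cmax,ss = C₀·R ≈ 8.332 × 1.2580 ≈ 10.482 mcg/mL.
Peak 10.5 mcg/mL vs MTC 12 mcg/mL: below toxic threshold.

10.5 mcg/mL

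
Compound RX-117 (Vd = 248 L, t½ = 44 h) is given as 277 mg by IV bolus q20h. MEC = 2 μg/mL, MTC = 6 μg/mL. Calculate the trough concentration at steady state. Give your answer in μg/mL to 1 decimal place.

Over one 20-h interval, 20/44 ≈ 0.45455 half-lives elapse, leaving f ≈ 0.7297 of each dose.
At steady state, accumulation factor R = 1/(1 − e^(−kτ)) ≈ 3.6996.
Single-dose peak C₀ = D/Vd = 277/248 ≈ 1.117 μg/mL.
Cmax,ss = C₀/(1 − f) ≈ 1.117/0.2703 ≈ 4.132 μg/mL.
One interval later, Cmin,ss = Cmax,ss·e^(−kτ) ≈ 4.132 × 0.7297 ≈ 3.015 μg/mL.
Trough 3.0 μg/mL vs MEC 2 μg/mL: adequate.

3.0 μg/mL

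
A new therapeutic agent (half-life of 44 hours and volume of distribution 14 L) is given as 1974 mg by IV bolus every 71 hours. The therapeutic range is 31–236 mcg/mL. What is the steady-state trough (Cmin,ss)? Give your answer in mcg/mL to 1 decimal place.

Over one 71-h interval, 71/44 ≈ 1.6136 half-lives elapse, leaving f ≈ 0.3268 of each dose.
At steady state, accumulation factor R = 1/(1 − e^(−kτ)) ≈ 1.4854.
Single-dose peak C₀ = D/Vd = 1974/14 ≈ 141.000 mcg/mL.
Cmax,ss = C₀/(1 − f) ≈ 141.000/0.6732 ≈ 209.447 mcg/mL.
One interval later, Cmin,ss = Cmax,ss·e^(−kτ) ≈ 209.447 × 0.3268 ≈ 68.447 mcg/mL.
Trough 68.4 mcg/mL vs MEC 31 mcg/mL: adequate.

68.4 mcg/mL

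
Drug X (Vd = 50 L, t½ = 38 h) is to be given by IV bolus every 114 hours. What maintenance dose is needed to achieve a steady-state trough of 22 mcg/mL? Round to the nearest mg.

τ/t½ = 114/38 ≈ 3, so f = (1/2)^(114/38) ≈ 0.125000.
Cmin,ss = (D/Vd)·f/(1−f), so D = Cmin,ss·Vd·(1−f)/f.
D = 22 × 50 × (1−f)/f ≈ 22 × 50 × 7.00000 ≈ 7700.00 mg.

7700 mg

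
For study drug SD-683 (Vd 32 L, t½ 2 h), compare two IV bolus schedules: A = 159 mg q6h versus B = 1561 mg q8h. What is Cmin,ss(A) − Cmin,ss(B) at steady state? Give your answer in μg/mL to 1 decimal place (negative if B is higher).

Regimen A: f = (1/2)^(6/2) ≈ 0.1250; Cmin,ss = (159/32)·f/(1−f) ≈ 0.710 μg/mL.
Regimen B: f = (1/2)^(8/2) ≈ 0.0625; Cmin,ss = (1561/32)·f/(1−f) ≈ 3.252 μg/mL.
Difference ≈ 0.710 − 3.252 ≈ -2.542 μg/mL.

-2.5 μg/mL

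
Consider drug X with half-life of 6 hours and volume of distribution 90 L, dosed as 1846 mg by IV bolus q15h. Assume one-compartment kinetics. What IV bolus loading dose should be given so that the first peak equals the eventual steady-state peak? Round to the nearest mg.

f = (1/2)^(15/6) ≈ 0.176777; accumulation ratio R = 1/(1−f) ≈ 1.21474.
Loading dose to hit Cmax,ss on first dose: D_load = D_maint·R ≈ 1846 × 1.21474 ≈ 2242.41 mg.

2242 mg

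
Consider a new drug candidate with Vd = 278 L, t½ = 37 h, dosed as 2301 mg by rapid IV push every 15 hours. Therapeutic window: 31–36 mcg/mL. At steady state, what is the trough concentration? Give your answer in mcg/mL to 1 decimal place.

τ/t½ = 15/37 ≈ 0.40541, so fraction remaining f = (1/2)^(15/37) ≈ 0.7550.
Single-dose peak C₀ = D/Vd = 2301/278 ≈ 8.277 mcg/mL.
Steady-state trough Cmin,ss = C₀·f/(1−f) ≈ 8.277 × 0.7550/0.2450 ≈ 25.507 mcg/mL.
Trough 25.5 mcg/mL vs MEC 31 mcg/mL: subtherapeutic.

25.5 mcg/mL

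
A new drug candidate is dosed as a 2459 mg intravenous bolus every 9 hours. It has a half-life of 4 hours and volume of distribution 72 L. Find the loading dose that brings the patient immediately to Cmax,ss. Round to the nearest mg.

3114 mg

f = (1/2)^(9/4) ≈ 0.210224; accumulation ratio R = 1/(1−f) ≈ 1.26618.
Loading dose to hit Cmax,ss on first dose: D_load = D_maint·R ≈ 2459 × 1.26618 ≈ 3113.54 mg.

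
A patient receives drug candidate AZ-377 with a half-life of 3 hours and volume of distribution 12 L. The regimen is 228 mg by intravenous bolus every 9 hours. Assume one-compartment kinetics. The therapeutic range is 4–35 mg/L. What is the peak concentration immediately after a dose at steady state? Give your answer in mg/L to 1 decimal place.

21.7 mg/L

The dosing interval is 3 half-lives, so f = 2^(−3) = 0.125.
Accumulation ratio R = 1/(1 − f) = 1/0.875 = 8/7.
Single-dose peak C₀ = D/Vd = 228/12 = 19 mg/L.
Steady-state peak Cmax,ss = C₀·R = 19 × 8/7 ≈ 21.714 mg/L.
Peak 21.7 mg/L vs MTC 35 mg/L: below toxic threshold.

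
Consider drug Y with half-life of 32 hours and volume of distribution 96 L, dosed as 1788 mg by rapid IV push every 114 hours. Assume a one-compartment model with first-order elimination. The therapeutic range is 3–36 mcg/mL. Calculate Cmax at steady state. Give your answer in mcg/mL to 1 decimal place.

Over one 114-h interval, 114/32 ≈ 3.5625 half-lives elapse, leaving f ≈ 0.0846 of each dose.
Accumulation ratio R = 1/(1 − f) ≈ 1/0.9154 ≈ 1.0924.
Each bolus raises the concentration by D/Vd = 1788/96 ≈ 18.625 mcg/mL.
Steady-state peak Cmax,ss = C₀·R ≈ 18.625 × 1.0924 ≈ 20.346 mcg/mL.
Peak 20.3 mcg/mL vs MTC 36 mcg/mL: below toxic threshold.

20.3 mcg/mL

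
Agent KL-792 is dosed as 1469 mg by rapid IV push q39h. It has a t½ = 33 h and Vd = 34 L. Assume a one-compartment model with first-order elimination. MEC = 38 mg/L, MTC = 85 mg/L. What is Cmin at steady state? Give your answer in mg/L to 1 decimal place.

34.1 mg/L

τ/t½ = 39/33 ≈ 1.1818, so fraction remaining f = (1/2)^(39/33) ≈ 0.4408.
Each bolus raises the concentration by D/Vd = 1469/34 ≈ 43.206 mg/L.
Steady-state trough Cmin,ss = C₀·f/(1−f) ≈ 43.206 × 0.4408/0.5592 ≈ 34.058 mg/L.
Trough 34.1 mg/L vs MEC 38 mg/L: subtherapeutic.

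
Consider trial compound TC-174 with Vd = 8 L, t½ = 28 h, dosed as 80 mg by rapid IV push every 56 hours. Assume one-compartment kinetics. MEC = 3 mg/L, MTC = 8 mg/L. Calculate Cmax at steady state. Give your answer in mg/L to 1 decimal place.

13.3 mg/L

τ = 56 h = 2 half-lives, so f = (1/2)^2 = 0.25.
Accumulation ratio R = 1/(1 − f) = 1/0.75 = 4/3.
Single-dose peak C₀ = D/Vd = 80/8 = 10 mg/L.
Steady-state peak Cmax,ss = C₀·R = 10 × 4/3 ≈ 13.333 mg/L.
Peak 13.3 mg/L vs MTC 8 mg/L: exceeds toxic threshold.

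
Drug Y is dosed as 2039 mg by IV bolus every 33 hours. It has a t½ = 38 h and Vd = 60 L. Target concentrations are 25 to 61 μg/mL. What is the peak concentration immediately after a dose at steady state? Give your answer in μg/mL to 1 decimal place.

Over one 33-h interval, 33/38 ≈ 0.86842 half-lives elapse, leaving f ≈ 0.5477 of each dose.
At steady state, accumulation factor R = 1/(1 − e^(−kτ)) ≈ 2.2109.
Single-dose peak C₀ = D/Vd = 2039/60 ≈ 33.983 μg/mL.
Cmax,ss = C₀/(1 − f) ≈ 33.983/0.4523 ≈ 75.134 μg/mL.
Peak 75.1 μg/mL vs MTC 61 μg/mL: exceeds toxic threshold.

75.1 μg/mL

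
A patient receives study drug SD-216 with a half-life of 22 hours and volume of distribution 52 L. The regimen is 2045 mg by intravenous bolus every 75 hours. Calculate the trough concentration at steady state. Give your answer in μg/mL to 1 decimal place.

k = ln2/t½ = ln2/22 ≈ 0.031507 h⁻¹; fraction remaining f = e^(−kτ) = e^(−0.031507×75) ≈ 0.0941.
Each bolus raises the concentration by D/Vd = 2045/52 ≈ 39.327 μg/mL.
Steady-state trough Cmin,ss = C₀·f/(1−f) ≈ 39.327 × 0.0941/0.9059 ≈ 4.085 μg/mL.

4.1 μg/mL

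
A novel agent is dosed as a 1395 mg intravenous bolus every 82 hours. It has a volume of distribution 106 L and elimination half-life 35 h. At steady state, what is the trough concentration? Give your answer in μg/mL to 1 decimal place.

τ/t½ = 82/35 ≈ 2.3429, so fraction remaining f = (1/2)^(82/35) ≈ 0.1971.
Accumulation ratio R = 1/(1 − f) ≈ 1/0.8029 ≈ 1.2455.
Single-dose peak C₀ = D/Vd = 1395/106 ≈ 13.160 μg/mL.
Cmax,ss = C₀/(1 − f) ≈ 13.160/0.8029 ≈ 16.391 μg/mL.
One interval later, Cmin,ss = Cmax,ss·e^(−kτ) ≈ 16.391 × 0.1971 ≈ 3.231 μg/mL.

3.2 μg/mL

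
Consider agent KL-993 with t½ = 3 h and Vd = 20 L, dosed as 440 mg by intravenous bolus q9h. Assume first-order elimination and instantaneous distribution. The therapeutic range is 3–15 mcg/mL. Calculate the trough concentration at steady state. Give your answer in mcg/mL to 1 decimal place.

The dosing interval is 3 half-lives, so f = 2^(−3) = 0.125.
Accumulation ratio R = 1/(1 − f) = 1/0.875 = 8/7.
Single-dose peak C₀ = D/Vd = 440/20 = 22 mcg/mL.
Steady-state peak Cmax,ss = C₀·R = 22 × 8/7 ≈ 25.143 mcg/mL.
Steady-state trough Cmin,ss = Cmax,ss·f ≈ 25.143 × 0.125 ≈ 3.143 mcg/mL.
Trough 3.1 mcg/mL vs MEC 3 mcg/mL: adequate.

3.1 mcg/mL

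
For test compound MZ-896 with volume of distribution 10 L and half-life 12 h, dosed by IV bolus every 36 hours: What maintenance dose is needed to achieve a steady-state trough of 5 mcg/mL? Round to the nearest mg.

τ/t½ = 36/12 ≈ 3, so f = (1/2)^(36/12) ≈ 0.125000.
Cmin,ss = (D/Vd)·f/(1−f), so D = Cmin,ss·Vd·(1−f)/f.
D = 5 × 10 × (1−f)/f ≈ 5 × 10 × 7.00000 ≈ 350.00 mg.

350 mg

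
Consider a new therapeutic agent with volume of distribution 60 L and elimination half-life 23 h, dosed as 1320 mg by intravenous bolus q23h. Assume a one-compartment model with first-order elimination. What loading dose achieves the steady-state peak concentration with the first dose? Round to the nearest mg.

2640 mg

f = (1/2)^(23/23) ≈ 0.500000; accumulation ratio R = 1/(1−f) ≈ 2.00000.
Loading dose to hit Cmax,ss on first dose: D_load = D_maint·R ≈ 1320 × 2.00000 ≈ 2640.00 mg.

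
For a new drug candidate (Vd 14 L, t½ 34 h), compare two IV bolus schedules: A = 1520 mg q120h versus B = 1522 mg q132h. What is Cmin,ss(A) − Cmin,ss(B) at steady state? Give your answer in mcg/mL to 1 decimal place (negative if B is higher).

Regimen A: f = (1/2)^(120/34) ≈ 0.0866; Cmin,ss = (1520/14)·f/(1−f) ≈ 10.294 mcg/mL.
Regimen B: f = (1/2)^(132/34) ≈ 0.0678; Cmin,ss = (1522/14)·f/(1−f) ≈ 7.907 mcg/mL.
Difference ≈ 10.294 − 7.907 ≈ 2.387 mcg/mL.

2.4 mcg/mL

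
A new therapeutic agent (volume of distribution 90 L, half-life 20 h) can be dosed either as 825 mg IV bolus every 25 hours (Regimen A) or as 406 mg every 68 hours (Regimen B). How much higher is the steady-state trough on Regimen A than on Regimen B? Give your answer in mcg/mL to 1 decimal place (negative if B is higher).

6.2 mcg/mL

Regimen A: f = (1/2)^(25/20) ≈ 0.4204; Cmin,ss = (825/90)·f/(1−f) ≈ 6.649 mcg/mL.
Regimen B: f = (1/2)^(68/20) ≈ 0.0947; Cmin,ss = (406/90)·f/(1−f) ≈ 0.472 mcg/mL.
Difference ≈ 6.649 − 0.472 ≈ 6.177 mcg/mL.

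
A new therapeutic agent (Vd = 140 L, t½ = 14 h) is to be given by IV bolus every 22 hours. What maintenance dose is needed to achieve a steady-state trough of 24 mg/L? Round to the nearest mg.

6626 mg

τ/t½ = 22/14 ≈ 1.5714, so f = (1/2)^(22/14) ≈ 0.336475.
Cmin,ss = (D/Vd)·f/(1−f), so D = Cmin,ss·Vd·(1−f)/f.
D = 24 × 140 × (1−f)/f ≈ 24 × 140 × 1.97199 ≈ 6625.89 mg.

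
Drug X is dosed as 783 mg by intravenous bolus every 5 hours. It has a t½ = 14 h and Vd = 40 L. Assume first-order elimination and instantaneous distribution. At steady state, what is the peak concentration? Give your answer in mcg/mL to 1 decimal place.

89.3 mcg/mL

τ/t½ = 5/14 ≈ 0.35714, so fraction remaining f = (1/2)^(5/14) ≈ 0.7807.
Accumulation ratio R = 1/(1 − f) ≈ 1/0.2193 ≈ 4.5600.
Each bolus raises the concentration by D/Vd = 783/40 ≈ 19.575 mcg/mL.
Steady-state peak Cmax,ss = C₀·R ≈ 19.575 × 4.5600 ≈ 89.262 mcg/mL.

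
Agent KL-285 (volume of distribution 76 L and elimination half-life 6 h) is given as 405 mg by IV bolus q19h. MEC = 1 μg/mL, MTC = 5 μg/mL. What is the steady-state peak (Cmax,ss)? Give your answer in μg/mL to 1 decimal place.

k = ln2/t½ = ln2/6 ≈ 0.115525 h⁻¹; fraction remaining f = e^(−kτ) = e^(−0.115525×19) ≈ 0.1114.
Accumulation ratio R = 1/(1 − f) ≈ 1/0.8886 ≈ 1.1254.
Each bolus raises the concentration by D/Vd = 405/76 ≈ 5.329 μg/mL.
Steady-state peak Cmax,ss = C₀·R ≈ 5.329 × 1.1254 ≈ 5.997 μg/mL.
Peak 6.0 μg/mL vs MTC 5 μg/mL: exceeds toxic threshold.

6.0 μg/mL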